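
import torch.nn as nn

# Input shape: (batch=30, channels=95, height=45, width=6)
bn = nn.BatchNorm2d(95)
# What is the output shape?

Input shape: (30, 95, 45, 6)
Output shape: (30, 95, 45, 6)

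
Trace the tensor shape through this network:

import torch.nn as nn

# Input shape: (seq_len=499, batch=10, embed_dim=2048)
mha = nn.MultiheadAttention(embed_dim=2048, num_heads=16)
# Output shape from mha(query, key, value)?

Input shape: (499, 10, 2048)
Output shape: (499, 10, 2048)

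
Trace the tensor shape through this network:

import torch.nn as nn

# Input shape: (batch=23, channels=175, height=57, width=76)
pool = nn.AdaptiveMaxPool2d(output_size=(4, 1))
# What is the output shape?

Input shape: (23, 175, 57, 76)
Output shape: (23, 175, 4, 1)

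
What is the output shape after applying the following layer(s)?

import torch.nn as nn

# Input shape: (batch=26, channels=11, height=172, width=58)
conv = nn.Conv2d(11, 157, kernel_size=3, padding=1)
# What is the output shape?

Input shape: (26, 11, 172, 58)
Output shape: (26, 157, 172, 58)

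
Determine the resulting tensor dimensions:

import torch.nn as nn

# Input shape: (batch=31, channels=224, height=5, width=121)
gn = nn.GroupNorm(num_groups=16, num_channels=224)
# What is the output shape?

Input shape: (31, 224, 5, 121)
Output shape: (31, 224, 5, 121)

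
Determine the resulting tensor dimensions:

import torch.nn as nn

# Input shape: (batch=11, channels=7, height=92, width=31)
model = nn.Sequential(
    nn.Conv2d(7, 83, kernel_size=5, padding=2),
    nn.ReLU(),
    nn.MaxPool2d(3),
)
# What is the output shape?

Input shape: (11, 7, 92, 31)
  -> after Conv2d: (11, 83, 92, 31)
  -> after ReLU: (11, 83, 92, 31)
Output shape: (11, 83, 30, 10)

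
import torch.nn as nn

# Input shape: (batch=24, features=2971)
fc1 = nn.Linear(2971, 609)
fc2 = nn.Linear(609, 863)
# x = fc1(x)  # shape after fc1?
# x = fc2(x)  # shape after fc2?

Input shape: (24, 2971)
  -> after fc1: (24, 609)
Output shape: (24, 863)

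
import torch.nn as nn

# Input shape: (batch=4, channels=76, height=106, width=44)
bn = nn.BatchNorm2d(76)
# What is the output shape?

Input shape: (4, 76, 106, 44)
Output shape: (4, 76, 106, 44)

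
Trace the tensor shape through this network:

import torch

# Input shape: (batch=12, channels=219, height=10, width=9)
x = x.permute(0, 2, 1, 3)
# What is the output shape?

Input shape: (12, 219, 10, 9)
Output shape: (12, 10, 219, 9)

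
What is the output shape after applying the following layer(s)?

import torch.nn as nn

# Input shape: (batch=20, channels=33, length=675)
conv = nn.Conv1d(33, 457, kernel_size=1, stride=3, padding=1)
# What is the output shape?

Input shape: (20, 33, 675)
Output shape: (20, 457, 226)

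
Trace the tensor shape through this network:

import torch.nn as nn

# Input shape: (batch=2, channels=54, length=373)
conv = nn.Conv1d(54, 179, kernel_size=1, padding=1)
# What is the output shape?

Input shape: (2, 54, 373)
Output shape: (2, 179, 375)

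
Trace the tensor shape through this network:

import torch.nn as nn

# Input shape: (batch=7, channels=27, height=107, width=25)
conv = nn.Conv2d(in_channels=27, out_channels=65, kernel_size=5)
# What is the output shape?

Input shape: (7, 27, 107, 25)
Output shape: (7, 65, 103, 21)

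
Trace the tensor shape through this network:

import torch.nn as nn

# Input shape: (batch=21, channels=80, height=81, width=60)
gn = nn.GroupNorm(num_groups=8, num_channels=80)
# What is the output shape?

Input shape: (21, 80, 81, 60)
Output shape: (21, 80, 81, 60)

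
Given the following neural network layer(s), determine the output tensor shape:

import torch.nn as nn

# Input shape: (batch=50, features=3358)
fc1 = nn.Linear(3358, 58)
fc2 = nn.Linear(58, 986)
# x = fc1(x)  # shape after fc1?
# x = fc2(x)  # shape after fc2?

Input shape: (50, 3358)
  -> after fc1: (50, 58)
Output shape: (50, 986)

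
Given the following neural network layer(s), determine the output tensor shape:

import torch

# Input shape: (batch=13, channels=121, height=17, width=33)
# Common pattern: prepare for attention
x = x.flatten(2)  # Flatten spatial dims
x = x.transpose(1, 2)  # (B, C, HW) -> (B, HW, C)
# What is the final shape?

Input shape: (13, 121, 17, 33)
  -> after flatten(2): (13, 121, 561)
Output shape: (13, 561, 121)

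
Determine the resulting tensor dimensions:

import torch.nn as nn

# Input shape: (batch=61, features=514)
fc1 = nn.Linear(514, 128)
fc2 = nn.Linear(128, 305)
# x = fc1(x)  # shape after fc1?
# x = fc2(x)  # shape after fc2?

Input shape: (61, 514)
  -> after fc1: (61, 128)
Output shape: (61, 305)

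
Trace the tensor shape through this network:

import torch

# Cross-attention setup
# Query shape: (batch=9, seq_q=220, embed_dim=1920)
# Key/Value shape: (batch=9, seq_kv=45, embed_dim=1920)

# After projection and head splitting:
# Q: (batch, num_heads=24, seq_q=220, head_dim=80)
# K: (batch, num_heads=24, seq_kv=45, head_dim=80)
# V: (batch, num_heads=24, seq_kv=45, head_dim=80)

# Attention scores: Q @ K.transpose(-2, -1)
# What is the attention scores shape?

Input shape: (9, 220, 1920)
Output shape: (9, 24, 220, 45)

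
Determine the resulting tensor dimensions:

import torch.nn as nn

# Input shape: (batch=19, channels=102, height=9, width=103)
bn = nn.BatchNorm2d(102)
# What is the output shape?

Input shape: (19, 102, 9, 103)
Output shape: (19, 102, 9, 103)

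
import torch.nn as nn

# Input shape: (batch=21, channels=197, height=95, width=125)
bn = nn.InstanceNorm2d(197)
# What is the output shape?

Input shape: (21, 197, 95, 125)
Output shape: (21, 197, 95, 125)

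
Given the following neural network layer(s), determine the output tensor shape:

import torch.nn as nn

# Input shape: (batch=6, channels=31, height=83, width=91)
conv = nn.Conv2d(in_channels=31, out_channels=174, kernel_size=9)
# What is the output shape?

Input shape: (6, 31, 83, 91)
Output shape: (6, 174, 75, 83)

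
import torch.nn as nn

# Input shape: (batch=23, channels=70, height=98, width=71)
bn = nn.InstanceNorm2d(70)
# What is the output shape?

Input shape: (23, 70, 98, 71)
Output shape: (23, 70, 98, 71)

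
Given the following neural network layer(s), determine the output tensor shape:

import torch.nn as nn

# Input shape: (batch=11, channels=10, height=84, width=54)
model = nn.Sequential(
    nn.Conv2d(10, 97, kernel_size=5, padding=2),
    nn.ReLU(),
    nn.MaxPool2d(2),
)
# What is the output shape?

Input shape: (11, 10, 84, 54)
  -> after Conv2d: (11, 97, 84, 54)
  -> after ReLU: (11, 97, 84, 54)
Output shape: (11, 97, 42, 27)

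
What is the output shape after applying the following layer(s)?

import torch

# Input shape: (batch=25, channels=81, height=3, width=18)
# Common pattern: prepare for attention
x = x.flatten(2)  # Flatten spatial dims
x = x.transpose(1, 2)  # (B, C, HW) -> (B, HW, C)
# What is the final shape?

Input shape: (25, 81, 3, 18)
  -> after flatten(2): (25, 81, 54)
Output shape: (25, 54, 81)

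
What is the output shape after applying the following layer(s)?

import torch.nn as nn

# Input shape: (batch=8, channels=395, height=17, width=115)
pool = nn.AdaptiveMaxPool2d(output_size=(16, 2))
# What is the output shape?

Input shape: (8, 395, 17, 115)
Output shape: (8, 395, 16, 2)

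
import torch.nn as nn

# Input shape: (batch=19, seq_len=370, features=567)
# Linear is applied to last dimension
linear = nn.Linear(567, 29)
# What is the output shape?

Input shape: (19, 370, 567)
Output shape: (19, 370, 29)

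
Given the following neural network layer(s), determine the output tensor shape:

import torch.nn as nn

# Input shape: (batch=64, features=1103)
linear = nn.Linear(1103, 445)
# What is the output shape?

Input shape: (64, 1103)
Output shape: (64, 445)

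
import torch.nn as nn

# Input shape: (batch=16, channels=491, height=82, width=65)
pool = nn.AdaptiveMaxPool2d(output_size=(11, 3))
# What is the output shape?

Input shape: (16, 491, 82, 65)
Output shape: (16, 491, 11, 3)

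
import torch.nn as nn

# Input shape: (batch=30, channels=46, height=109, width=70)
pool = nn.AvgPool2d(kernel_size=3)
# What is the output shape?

Input shape: (30, 46, 109, 70)
Output shape: (30, 46, 36, 23)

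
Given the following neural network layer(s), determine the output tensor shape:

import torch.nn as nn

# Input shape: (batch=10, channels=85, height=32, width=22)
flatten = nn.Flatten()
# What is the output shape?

Input shape: (10, 85, 32, 22)
Output shape: (10, 59840)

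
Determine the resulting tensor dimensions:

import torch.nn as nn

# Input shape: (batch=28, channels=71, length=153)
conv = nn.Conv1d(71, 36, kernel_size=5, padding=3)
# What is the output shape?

Input shape: (28, 71, 153)
Output shape: (28, 36, 155)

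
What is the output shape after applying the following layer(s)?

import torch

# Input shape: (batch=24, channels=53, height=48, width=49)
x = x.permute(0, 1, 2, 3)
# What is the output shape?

Input shape: (24, 53, 48, 49)
Output shape: (24, 53, 48, 49)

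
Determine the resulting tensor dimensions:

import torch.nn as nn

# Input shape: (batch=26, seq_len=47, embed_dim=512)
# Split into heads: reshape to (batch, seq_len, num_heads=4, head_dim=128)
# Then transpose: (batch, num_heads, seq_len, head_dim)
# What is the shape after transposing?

Input shape: (26, 47, 512)
  -> after reshape: (26, 47, 4, 128)
Output shape: (26, 4, 47, 128)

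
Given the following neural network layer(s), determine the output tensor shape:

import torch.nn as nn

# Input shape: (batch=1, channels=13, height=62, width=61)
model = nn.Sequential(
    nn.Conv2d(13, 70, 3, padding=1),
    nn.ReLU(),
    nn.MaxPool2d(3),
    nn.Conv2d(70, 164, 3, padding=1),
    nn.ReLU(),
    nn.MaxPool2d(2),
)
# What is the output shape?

Input shape: (1, 13, 62, 61)
  -> after first Conv2d: (1, 70, 62, 61)
  -> after first MaxPool2d: (1, 70, 20, 20)
  -> after second Conv2d: (1, 164, 20, 20)
Output shape: (1, 164, 10, 10)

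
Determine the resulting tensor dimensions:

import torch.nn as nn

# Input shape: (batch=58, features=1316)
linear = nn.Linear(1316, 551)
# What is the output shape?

Input shape: (58, 1316)
Output shape: (58, 551)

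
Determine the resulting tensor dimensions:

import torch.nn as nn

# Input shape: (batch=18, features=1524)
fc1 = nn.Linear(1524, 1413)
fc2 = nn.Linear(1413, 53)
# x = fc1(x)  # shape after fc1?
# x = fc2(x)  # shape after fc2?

Input shape: (18, 1524)
  -> after fc1: (18, 1413)
Output shape: (18, 53)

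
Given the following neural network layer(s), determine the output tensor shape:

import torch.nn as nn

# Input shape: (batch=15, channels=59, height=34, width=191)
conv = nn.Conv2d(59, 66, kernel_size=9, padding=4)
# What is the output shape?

Input shape: (15, 59, 34, 191)
Output shape: (15, 66, 34, 191)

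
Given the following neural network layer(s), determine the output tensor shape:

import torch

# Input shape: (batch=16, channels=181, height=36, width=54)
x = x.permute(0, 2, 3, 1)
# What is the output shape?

Input shape: (16, 181, 36, 54)
Output shape: (16, 36, 54, 181)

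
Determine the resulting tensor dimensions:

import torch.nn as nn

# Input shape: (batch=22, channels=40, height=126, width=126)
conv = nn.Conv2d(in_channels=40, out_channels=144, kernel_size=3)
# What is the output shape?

Input shape: (22, 40, 126, 126)
Output shape: (22, 144, 124, 124)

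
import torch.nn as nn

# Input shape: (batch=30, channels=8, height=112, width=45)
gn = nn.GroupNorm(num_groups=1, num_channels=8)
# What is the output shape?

Input shape: (30, 8, 112, 45)
Output shape: (30, 8, 112, 45)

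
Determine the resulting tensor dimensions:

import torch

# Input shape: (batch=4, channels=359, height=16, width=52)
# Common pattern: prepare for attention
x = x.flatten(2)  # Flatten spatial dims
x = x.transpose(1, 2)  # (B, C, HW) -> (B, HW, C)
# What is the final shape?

Input shape: (4, 359, 16, 52)
  -> after flatten(2): (4, 359, 832)
Output shape: (4, 832, 359)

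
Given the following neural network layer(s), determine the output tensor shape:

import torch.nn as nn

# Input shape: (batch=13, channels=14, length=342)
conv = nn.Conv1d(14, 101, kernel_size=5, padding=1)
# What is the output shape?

Input shape: (13, 14, 342)
Output shape: (13, 101, 340)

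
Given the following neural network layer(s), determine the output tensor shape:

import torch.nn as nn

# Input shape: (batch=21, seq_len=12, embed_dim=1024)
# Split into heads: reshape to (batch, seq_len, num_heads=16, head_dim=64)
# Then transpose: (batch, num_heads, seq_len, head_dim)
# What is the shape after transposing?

Input shape: (21, 12, 1024)
  -> after reshape: (21, 12, 16, 64)
Output shape: (21, 16, 12, 64)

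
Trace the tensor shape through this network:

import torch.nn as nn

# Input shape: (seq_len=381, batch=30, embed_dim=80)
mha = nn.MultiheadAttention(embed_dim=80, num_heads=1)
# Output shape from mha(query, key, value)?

Input shape: (381, 30, 80)
Output shape: (381, 30, 80)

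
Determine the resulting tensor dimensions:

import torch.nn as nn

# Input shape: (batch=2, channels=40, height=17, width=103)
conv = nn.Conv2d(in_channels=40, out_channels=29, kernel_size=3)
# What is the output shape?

Input shape: (2, 40, 17, 103)
Output shape: (2, 29, 15, 101)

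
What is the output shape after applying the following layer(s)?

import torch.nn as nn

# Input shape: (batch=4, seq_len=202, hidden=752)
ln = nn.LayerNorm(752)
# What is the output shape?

Input shape: (4, 202, 752)
Output shape: (4, 202, 752)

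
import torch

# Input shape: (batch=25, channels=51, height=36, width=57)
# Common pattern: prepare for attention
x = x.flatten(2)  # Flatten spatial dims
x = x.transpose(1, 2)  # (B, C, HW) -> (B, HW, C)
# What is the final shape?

Input shape: (25, 51, 36, 57)
  -> after flatten(2): (25, 51, 2052)
Output shape: (25, 2052, 51)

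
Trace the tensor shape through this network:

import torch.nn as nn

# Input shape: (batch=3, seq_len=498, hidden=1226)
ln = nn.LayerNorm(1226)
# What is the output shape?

Input shape: (3, 498, 1226)
Output shape: (3, 498, 1226)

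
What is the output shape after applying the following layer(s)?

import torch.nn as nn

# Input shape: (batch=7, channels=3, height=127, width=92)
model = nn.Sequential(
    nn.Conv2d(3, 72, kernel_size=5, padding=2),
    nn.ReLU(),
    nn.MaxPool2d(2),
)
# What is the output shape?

Input shape: (7, 3, 127, 92)
  -> after Conv2d: (7, 72, 127, 92)
  -> after ReLU: (7, 72, 127, 92)
Output shape: (7, 72, 63, 46)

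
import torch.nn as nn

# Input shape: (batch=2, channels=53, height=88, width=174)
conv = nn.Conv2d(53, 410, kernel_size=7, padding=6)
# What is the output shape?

Input shape: (2, 53, 88, 174)
Output shape: (2, 410, 94, 180)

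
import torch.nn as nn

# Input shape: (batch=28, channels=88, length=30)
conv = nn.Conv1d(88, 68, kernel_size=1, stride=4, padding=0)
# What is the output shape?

Input shape: (28, 88, 30)
Output shape: (28, 68, 8)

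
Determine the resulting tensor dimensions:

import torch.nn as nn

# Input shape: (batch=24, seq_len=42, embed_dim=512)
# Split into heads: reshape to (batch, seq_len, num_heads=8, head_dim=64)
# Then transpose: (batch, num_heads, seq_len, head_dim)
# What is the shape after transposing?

Input shape: (24, 42, 512)
  -> after reshape: (24, 42, 8, 64)
Output shape: (24, 8, 42, 64)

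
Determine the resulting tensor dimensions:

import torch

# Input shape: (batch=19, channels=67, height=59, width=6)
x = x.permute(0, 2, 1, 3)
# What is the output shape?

Input shape: (19, 67, 59, 6)
Output shape: (19, 59, 67, 6)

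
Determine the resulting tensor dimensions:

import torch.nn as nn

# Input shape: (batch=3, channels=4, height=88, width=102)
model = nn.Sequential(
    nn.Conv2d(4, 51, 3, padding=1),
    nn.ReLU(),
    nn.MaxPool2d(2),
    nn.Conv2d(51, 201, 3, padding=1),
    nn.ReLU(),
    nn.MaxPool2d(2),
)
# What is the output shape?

Input shape: (3, 4, 88, 102)
  -> after first Conv2d: (3, 51, 88, 102)
  -> after first MaxPool2d: (3, 51, 44, 51)
  -> after second Conv2d: (3, 201, 44, 51)
Output shape: (3, 201, 22, 25)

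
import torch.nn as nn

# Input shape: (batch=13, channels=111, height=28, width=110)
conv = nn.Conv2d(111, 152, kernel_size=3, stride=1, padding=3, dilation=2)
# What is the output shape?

Input shape: (13, 111, 28, 110)
Output shape: (13, 152, 30, 112)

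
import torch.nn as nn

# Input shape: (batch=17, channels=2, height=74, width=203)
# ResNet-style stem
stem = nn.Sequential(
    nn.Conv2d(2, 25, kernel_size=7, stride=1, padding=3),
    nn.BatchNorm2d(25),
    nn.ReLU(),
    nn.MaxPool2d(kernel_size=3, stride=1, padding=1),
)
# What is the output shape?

Input shape: (17, 2, 74, 203)
  -> after Conv2d 7x7 stride=1: (17, 25, 74, 203)
Output shape: (17, 25, 74, 203)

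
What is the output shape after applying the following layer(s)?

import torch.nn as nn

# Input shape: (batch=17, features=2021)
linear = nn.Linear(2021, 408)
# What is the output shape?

Input shape: (17, 2021)
Output shape: (17, 408)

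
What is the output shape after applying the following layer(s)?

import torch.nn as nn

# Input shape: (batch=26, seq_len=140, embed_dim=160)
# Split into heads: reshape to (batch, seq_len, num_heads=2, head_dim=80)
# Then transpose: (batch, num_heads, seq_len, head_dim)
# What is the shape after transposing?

Input shape: (26, 140, 160)
  -> after reshape: (26, 140, 2, 80)
Output shape: (26, 2, 140, 80)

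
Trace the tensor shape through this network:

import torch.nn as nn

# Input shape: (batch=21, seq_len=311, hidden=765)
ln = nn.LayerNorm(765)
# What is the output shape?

Input shape: (21, 311, 765)
Output shape: (21, 311, 765)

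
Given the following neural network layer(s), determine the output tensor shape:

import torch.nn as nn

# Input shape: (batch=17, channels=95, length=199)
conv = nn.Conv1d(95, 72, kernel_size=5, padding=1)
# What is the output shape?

Input shape: (17, 95, 199)
Output shape: (17, 72, 197)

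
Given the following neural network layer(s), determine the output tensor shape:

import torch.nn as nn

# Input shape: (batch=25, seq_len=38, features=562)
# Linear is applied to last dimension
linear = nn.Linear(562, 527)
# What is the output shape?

Input shape: (25, 38, 562)
Output shape: (25, 38, 527)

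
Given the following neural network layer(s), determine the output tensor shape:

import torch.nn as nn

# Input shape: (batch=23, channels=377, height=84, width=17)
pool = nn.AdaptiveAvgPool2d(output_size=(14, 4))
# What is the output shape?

Input shape: (23, 377, 84, 17)
Output shape: (23, 377, 14, 4)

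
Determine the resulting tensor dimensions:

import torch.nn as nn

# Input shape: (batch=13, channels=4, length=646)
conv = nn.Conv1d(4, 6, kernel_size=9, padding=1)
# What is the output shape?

Input shape: (13, 4, 646)
Output shape: (13, 6, 640)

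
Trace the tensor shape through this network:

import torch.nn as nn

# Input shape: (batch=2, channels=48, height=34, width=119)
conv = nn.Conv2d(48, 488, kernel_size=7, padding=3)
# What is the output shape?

Input shape: (2, 48, 34, 119)
Output shape: (2, 488, 34, 119)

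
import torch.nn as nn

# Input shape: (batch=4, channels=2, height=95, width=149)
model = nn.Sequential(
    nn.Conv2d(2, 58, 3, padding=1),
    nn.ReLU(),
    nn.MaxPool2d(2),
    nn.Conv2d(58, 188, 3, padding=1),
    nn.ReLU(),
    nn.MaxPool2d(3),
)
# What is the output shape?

Input shape: (4, 2, 95, 149)
  -> after first Conv2d: (4, 58, 95, 149)
  -> after first MaxPool2d: (4, 58, 47, 74)
  -> after second Conv2d: (4, 188, 47, 74)
Output shape: (4, 188, 15, 24)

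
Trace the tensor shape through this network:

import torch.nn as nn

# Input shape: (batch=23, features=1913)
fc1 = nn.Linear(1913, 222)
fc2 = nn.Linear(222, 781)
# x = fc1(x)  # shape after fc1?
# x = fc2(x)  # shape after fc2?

Input shape: (23, 1913)
  -> after fc1: (23, 222)
Output shape: (23, 781)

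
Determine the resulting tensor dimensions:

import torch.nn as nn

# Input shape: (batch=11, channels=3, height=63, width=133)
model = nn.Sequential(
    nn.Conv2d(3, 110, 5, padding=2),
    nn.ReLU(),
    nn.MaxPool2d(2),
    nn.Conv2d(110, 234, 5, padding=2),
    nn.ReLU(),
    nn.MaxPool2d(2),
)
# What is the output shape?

Input shape: (11, 3, 63, 133)
  -> after first Conv2d: (11, 110, 63, 133)
  -> after first MaxPool2d: (11, 110, 31, 66)
  -> after second Conv2d: (11, 234, 31, 66)
Output shape: (11, 234, 15, 33)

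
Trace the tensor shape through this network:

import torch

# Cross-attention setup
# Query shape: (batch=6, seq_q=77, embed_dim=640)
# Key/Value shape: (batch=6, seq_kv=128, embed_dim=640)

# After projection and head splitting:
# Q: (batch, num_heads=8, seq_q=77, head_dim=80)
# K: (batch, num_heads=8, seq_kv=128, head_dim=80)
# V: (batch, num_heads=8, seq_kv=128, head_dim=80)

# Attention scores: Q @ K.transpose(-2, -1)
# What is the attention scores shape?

Input shape: (6, 77, 640)
Output shape: (6, 8, 77, 128)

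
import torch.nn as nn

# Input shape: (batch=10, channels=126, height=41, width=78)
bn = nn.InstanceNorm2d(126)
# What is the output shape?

Input shape: (10, 126, 41, 78)
Output shape: (10, 126, 41, 78)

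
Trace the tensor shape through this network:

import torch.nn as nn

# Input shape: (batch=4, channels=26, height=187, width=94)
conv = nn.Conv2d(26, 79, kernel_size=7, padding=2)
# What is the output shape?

Input shape: (4, 26, 187, 94)
Output shape: (4, 79, 185, 92)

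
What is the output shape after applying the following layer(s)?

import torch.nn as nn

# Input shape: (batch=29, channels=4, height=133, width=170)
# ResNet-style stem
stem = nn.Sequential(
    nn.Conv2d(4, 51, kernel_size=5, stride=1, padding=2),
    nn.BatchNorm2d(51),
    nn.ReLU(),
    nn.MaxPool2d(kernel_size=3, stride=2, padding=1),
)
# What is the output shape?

Input shape: (29, 4, 133, 170)
  -> after Conv2d 5x5 stride=1: (29, 51, 133, 170)
Output shape: (29, 51, 67, 85)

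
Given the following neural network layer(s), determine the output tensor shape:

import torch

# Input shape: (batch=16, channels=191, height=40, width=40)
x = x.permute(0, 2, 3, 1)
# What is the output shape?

Input shape: (16, 191, 40, 40)
Output shape: (16, 40, 40, 191)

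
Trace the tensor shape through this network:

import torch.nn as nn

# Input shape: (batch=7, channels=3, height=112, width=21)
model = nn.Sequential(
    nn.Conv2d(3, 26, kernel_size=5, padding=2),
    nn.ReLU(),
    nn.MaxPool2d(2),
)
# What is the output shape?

Input shape: (7, 3, 112, 21)
  -> after Conv2d: (7, 26, 112, 21)
  -> after ReLU: (7, 26, 112, 21)
Output shape: (7, 26, 56, 10)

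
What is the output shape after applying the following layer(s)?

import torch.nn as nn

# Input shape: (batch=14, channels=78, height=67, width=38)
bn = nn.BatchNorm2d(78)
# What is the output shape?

Input shape: (14, 78, 67, 38)
Output shape: (14, 78, 67, 38)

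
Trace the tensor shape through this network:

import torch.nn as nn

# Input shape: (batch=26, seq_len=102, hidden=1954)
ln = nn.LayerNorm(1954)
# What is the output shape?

Input shape: (26, 102, 1954)
Output shape: (26, 102, 1954)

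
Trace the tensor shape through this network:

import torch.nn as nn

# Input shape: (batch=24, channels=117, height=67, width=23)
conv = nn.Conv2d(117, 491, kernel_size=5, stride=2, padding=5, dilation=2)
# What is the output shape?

Input shape: (24, 117, 67, 23)
Output shape: (24, 491, 35, 13)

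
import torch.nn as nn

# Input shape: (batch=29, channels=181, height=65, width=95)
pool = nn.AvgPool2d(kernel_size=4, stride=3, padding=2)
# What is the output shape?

Input shape: (29, 181, 65, 95)
Output shape: (29, 181, 22, 32)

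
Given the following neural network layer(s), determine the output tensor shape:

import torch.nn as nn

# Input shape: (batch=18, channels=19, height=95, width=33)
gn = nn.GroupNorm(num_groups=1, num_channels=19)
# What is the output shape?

Input shape: (18, 19, 95, 33)
Output shape: (18, 19, 95, 33)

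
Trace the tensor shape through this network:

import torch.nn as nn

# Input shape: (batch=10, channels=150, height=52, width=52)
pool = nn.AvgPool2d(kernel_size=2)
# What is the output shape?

Input shape: (10, 150, 52, 52)
Output shape: (10, 150, 26, 26)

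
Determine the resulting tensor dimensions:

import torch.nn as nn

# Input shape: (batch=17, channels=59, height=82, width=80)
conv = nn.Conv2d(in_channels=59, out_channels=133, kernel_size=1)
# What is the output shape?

Input shape: (17, 59, 82, 80)
Output shape: (17, 133, 82, 80)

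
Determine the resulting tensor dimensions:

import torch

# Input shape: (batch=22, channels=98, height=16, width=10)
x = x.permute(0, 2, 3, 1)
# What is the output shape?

Input shape: (22, 98, 16, 10)
Output shape: (22, 16, 10, 98)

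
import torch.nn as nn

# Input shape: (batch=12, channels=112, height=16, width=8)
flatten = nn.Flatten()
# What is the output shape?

Input shape: (12, 112, 16, 8)
Output shape: (12, 14336)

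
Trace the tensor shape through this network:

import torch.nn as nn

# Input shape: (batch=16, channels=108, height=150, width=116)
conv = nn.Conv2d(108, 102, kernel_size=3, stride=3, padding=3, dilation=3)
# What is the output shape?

Input shape: (16, 108, 150, 116)
Output shape: (16, 102, 50, 39)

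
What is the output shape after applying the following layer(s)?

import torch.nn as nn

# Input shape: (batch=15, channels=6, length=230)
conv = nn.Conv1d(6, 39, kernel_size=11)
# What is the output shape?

Input shape: (15, 6, 230)
Output shape: (15, 39, 220)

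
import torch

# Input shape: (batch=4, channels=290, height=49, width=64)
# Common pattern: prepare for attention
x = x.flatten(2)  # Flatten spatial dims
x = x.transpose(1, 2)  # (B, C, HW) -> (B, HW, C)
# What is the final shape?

Input shape: (4, 290, 49, 64)
  -> after flatten(2): (4, 290, 3136)
Output shape: (4, 3136, 290)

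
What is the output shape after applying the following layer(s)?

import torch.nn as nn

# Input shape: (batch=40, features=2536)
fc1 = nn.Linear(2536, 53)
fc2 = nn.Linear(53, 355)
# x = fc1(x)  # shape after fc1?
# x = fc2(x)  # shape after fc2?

Input shape: (40, 2536)
  -> after fc1: (40, 53)
Output shape: (40, 355)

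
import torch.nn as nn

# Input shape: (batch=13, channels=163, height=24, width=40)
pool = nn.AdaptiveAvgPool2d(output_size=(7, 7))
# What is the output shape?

Input shape: (13, 163, 24, 40)
Output shape: (13, 163, 7, 7)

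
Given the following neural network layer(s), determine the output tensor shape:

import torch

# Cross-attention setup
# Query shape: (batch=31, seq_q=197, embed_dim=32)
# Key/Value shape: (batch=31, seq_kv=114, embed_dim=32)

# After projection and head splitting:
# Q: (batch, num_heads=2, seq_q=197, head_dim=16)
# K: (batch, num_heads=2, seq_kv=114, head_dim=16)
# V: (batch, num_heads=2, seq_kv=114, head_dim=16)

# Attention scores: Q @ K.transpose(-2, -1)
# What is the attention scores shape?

Input shape: (31, 197, 32)
Output shape: (31, 2, 197, 114)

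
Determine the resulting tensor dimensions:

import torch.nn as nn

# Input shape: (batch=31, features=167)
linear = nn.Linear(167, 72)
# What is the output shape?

Input shape: (31, 167)
Output shape: (31, 72)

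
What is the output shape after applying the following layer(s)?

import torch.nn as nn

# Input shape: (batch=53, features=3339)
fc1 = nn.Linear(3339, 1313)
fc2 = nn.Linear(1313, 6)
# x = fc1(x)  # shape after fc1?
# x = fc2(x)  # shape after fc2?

Input shape: (53, 3339)
  -> after fc1: (53, 1313)
Output shape: (53, 6)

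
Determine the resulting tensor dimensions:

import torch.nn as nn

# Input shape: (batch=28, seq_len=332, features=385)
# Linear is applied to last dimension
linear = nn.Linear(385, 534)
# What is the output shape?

Input shape: (28, 332, 385)
Output shape: (28, 332, 534)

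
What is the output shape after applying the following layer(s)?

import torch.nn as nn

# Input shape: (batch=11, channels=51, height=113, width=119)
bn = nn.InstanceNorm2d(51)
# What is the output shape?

Input shape: (11, 51, 113, 119)
Output shape: (11, 51, 113, 119)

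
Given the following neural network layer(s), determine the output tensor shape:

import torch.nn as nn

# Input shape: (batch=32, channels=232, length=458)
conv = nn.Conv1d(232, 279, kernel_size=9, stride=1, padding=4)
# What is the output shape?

Input shape: (32, 232, 458)
Output shape: (32, 279, 458)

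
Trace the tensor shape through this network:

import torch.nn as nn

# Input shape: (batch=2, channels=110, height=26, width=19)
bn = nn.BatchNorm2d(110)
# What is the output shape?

Input shape: (2, 110, 26, 19)
Output shape: (2, 110, 26, 19)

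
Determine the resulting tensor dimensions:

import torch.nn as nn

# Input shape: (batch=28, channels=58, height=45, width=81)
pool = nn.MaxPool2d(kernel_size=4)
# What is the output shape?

Input shape: (28, 58, 45, 81)
Output shape: (28, 58, 11, 20)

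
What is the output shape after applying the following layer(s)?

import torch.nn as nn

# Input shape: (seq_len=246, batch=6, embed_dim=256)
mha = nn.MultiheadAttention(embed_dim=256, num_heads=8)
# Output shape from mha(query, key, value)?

Input shape: (246, 6, 256)
Output shape: (246, 6, 256)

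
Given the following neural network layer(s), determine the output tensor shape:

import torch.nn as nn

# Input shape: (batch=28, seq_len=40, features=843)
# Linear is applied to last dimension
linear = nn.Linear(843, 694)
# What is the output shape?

Input shape: (28, 40, 843)
Output shape: (28, 40, 694)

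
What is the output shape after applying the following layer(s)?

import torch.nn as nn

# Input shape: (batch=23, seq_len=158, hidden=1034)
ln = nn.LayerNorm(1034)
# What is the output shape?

Input shape: (23, 158, 1034)
Output shape: (23, 158, 1034)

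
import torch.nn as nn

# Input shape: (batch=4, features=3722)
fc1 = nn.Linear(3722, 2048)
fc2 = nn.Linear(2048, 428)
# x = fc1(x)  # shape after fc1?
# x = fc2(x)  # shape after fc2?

Input shape: (4, 3722)
  -> after fc1: (4, 2048)
Output shape: (4, 428)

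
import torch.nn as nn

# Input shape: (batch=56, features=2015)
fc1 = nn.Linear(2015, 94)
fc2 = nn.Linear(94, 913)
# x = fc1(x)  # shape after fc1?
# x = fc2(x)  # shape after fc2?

Input shape: (56, 2015)
  -> after fc1: (56, 94)
Output shape: (56, 913)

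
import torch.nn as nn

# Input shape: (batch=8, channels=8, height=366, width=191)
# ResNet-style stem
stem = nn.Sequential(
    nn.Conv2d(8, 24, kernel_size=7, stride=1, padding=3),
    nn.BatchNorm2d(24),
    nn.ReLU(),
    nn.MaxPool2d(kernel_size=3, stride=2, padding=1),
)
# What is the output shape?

Input shape: (8, 8, 366, 191)
  -> after Conv2d 7x7 stride=1: (8, 24, 366, 191)
Output shape: (8, 24, 183, 96)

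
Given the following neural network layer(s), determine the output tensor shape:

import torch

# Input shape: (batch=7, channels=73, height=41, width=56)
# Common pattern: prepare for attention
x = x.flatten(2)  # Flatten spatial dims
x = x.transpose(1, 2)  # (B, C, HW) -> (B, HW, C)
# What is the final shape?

Input shape: (7, 73, 41, 56)
  -> after flatten(2): (7, 73, 2296)
Output shape: (7, 2296, 73)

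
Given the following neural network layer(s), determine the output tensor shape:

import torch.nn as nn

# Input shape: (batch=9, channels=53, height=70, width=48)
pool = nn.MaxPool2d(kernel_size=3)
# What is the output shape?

Input shape: (9, 53, 70, 48)
Output shape: (9, 53, 23, 16)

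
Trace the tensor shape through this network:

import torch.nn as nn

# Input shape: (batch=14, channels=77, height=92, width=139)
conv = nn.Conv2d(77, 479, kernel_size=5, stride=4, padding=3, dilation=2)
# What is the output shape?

Input shape: (14, 77, 92, 139)
Output shape: (14, 479, 23, 35)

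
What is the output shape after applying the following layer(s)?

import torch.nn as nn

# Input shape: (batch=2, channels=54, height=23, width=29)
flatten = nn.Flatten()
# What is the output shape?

Input shape: (2, 54, 23, 29)
Output shape: (2, 36018)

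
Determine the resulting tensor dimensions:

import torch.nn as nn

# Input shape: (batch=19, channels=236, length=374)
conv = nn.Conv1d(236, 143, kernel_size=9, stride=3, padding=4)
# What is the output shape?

Input shape: (19, 236, 374)
Output shape: (19, 143, 125)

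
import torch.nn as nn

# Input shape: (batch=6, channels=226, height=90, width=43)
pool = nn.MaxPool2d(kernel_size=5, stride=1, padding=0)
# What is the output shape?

Input shape: (6, 226, 90, 43)
Output shape: (6, 226, 86, 39)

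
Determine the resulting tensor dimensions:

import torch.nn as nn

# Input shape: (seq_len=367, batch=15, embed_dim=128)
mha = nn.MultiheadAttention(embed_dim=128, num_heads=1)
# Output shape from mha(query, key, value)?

Input shape: (367, 15, 128)
Output shape: (367, 15, 128)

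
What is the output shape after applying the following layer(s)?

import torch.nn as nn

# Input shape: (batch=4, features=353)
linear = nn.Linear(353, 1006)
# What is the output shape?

Input shape: (4, 353)
Output shape: (4, 1006)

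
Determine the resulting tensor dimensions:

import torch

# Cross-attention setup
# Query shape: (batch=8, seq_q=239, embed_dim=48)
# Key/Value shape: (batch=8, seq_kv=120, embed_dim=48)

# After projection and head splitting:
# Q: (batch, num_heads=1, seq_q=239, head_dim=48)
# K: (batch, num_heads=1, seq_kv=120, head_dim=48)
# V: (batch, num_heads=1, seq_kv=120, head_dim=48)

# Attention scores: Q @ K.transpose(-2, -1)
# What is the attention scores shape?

Input shape: (8, 239, 48)
Output shape: (8, 1, 239, 120)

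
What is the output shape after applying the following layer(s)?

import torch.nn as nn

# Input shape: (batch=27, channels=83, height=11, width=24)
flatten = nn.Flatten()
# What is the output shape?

Input shape: (27, 83, 11, 24)
Output shape: (27, 21912)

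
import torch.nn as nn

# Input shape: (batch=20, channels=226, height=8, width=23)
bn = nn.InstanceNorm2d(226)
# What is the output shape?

Input shape: (20, 226, 8, 23)
Output shape: (20, 226, 8, 23)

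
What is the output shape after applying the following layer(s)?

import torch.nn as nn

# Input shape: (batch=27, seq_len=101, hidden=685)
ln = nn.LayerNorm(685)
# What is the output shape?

Input shape: (27, 101, 685)
Output shape: (27, 101, 685)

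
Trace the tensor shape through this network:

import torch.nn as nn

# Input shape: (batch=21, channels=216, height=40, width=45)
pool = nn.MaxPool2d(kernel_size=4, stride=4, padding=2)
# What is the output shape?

Input shape: (21, 216, 40, 45)
Output shape: (21, 216, 11, 12)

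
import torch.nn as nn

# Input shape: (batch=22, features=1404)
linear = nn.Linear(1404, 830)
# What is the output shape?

Input shape: (22, 1404)
Output shape: (22, 830)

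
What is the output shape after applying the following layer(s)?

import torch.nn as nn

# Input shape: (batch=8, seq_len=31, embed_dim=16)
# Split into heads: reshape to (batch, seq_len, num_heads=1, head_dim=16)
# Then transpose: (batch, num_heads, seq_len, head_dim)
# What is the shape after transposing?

Input shape: (8, 31, 16)
  -> after reshape: (8, 31, 1, 16)
Output shape: (8, 1, 31, 16)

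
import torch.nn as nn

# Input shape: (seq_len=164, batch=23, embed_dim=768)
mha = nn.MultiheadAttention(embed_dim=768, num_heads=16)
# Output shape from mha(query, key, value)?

Input shape: (164, 23, 768)
Output shape: (164, 23, 768)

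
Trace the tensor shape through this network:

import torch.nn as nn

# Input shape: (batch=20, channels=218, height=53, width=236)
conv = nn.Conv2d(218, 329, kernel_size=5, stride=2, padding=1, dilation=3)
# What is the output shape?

Input shape: (20, 218, 53, 236)
Output shape: (20, 329, 22, 113)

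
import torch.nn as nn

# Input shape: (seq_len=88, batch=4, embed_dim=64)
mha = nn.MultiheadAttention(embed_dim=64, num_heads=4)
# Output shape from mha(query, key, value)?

Input shape: (88, 4, 64)
Output shape: (88, 4, 64)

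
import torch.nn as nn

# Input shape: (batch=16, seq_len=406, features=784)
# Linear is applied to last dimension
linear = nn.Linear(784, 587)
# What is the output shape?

Input shape: (16, 406, 784)
Output shape: (16, 406, 587)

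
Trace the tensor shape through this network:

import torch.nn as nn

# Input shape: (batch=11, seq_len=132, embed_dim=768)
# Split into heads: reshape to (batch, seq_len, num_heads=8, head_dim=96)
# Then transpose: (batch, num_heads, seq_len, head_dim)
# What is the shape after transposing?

Input shape: (11, 132, 768)
  -> after reshape: (11, 132, 8, 96)
Output shape: (11, 8, 132, 96)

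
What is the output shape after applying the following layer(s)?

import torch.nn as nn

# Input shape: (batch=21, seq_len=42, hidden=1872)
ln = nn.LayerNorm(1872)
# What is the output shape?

Input shape: (21, 42, 1872)
Output shape: (21, 42, 1872)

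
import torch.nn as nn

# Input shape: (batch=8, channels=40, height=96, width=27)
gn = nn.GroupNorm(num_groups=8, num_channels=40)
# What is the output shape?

Input shape: (8, 40, 96, 27)
Output shape: (8, 40, 96, 27)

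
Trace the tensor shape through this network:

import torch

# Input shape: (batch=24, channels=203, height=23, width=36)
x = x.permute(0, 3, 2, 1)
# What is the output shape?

Input shape: (24, 203, 23, 36)
Output shape: (24, 36, 23, 203)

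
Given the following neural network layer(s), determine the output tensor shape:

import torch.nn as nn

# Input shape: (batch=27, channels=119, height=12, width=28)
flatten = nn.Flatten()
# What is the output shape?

Input shape: (27, 119, 12, 28)
Output shape: (27, 39984)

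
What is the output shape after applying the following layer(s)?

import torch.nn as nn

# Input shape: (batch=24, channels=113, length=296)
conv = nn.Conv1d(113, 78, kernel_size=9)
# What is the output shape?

Input shape: (24, 113, 296)
Output shape: (24, 78, 288)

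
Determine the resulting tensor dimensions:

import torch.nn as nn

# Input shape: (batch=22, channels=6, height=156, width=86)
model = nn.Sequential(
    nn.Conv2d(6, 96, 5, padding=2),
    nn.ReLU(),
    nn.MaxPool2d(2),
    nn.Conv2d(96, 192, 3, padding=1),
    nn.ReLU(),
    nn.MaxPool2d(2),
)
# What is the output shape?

Input shape: (22, 6, 156, 86)
  -> after first Conv2d: (22, 96, 156, 86)
  -> after first MaxPool2d: (22, 96, 78, 43)
  -> after second Conv2d: (22, 192, 78, 43)
Output shape: (22, 192, 39, 21)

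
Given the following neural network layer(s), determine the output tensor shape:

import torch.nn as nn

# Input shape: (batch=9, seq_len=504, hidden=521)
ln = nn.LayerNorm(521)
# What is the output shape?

Input shape: (9, 504, 521)
Output shape: (9, 504, 521)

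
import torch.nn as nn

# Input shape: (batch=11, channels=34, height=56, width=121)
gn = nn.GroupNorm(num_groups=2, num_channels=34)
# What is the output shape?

Input shape: (11, 34, 56, 121)
Output shape: (11, 34, 56, 121)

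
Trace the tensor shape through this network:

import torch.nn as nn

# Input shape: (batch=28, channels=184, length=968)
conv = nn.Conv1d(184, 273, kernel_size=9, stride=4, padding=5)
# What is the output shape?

Input shape: (28, 184, 968)
Output shape: (28, 273, 243)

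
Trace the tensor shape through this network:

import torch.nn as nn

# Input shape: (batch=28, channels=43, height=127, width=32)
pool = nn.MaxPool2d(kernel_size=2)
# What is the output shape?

Input shape: (28, 43, 127, 32)
Output shape: (28, 43, 63, 16)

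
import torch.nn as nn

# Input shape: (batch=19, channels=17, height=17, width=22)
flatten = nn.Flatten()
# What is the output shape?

Input shape: (19, 17, 17, 22)
Output shape: (19, 6358)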